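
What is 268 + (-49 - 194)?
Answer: 25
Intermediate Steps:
268 + (-49 - 194) = 268 - 243 = 25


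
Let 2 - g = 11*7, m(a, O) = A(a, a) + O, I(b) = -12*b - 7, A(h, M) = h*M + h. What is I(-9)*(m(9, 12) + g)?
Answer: 2727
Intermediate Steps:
A(h, M) = h + M*h (A(h, M) = M*h + h = h + M*h)
I(b) = -7 - 12*b
m(a, O) = O + a*(1 + a) (m(a, O) = a*(1 + a) + O = O + a*(1 + a))
g = -75 (g = 2 - 11*7 = 2 - 1*77 = 2 - 77 = -75)
I(-9)*(m(9, 12) + g) = (-7 - 12*(-9))*((12 + 9*(1 + 9)) - 75) = (-7 + 108)*((12 + 9*10) - 75) = 101*((12 + 90) - 75) = 101*(102 - 75) = 101*27 = 2727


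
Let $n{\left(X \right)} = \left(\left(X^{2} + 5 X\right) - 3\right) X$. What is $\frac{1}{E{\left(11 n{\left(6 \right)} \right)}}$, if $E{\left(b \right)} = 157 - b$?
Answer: $- \frac{1}{4001} \approx -0.00024994$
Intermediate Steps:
$n{\left(X \right)} = X \left(-3 + X^{2} + 5 X\right)$ ($n{\left(X \right)} = \left(-3 + X^{2} + 5 X\right) X = X \left(-3 + X^{2} + 5 X\right)$)
$\frac{1}{E{\left(11 n{\left(6 \right)} \right)}} = \frac{1}{157 - 11 \cdot 6 \left(-3 + 6^{2} + 5 \cdot 6\right)} = \frac{1}{157 - 11 \cdot 6 \left(-3 + 36 + 30\right)} = \frac{1}{157 - 11 \cdot 6 \cdot 63} = \frac{1}{157 - 11 \cdot 378} = \frac{1}{157 - 4158} = \frac{1}{-4001} = - \frac{1}{4001}$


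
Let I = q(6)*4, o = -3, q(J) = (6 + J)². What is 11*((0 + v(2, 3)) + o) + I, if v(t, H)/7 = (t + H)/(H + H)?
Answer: 3643/6 ≈ 607.17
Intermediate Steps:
v(t, H) = 7*(H + t)/(2*H) (v(t, H) = 7*((t + H)/(H + H)) = 7*((H + t)/((2*H))) = 7*((H + t)*(1/(2*H))) = 7*((H + t)/(2*H)) = 7*(H + t)/(2*H))
I = 576 (I = (6 + 6)²*4 = 12²*4 = 144*4 = 576)
11*((0 + v(2, 3)) + o) + I = 11*((0 + (7/2)*(3 + 2)/3) - 3) + 576 = 11*((0 + (7/2)*(⅓)*5) - 3) + 576 = 11*((0 + 35/6) - 3) + 576 = 11*(35/6 - 3) + 576 = 11*(17/6) + 576 = 187/6 + 576 = 3643/6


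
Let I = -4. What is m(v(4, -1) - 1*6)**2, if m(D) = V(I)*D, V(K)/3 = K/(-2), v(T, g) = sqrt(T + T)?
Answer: 1584 - 864*sqrt(2) ≈ 362.12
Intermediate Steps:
v(T, g) = sqrt(2)*sqrt(T) (v(T, g) = sqrt(2*T) = sqrt(2)*sqrt(T))
V(K) = -3*K/2 (V(K) = 3*(K/(-2)) = 3*(K*(-1/2)) = 3*(-K/2) = -3*K/2)
m(D) = 6*D (m(D) = (-3/2*(-4))*D = 6*D)
m(v(4, -1) - 1*6)**2 = (6*(sqrt(2)*sqrt(4) - 1*6))**2 = (6*(sqrt(2)*2 - 6))**2 = (6*(2*sqrt(2) - 6))**2 = (6*(-6 + 2*sqrt(2)))**2 = (-36 + 12*sqrt(2))**2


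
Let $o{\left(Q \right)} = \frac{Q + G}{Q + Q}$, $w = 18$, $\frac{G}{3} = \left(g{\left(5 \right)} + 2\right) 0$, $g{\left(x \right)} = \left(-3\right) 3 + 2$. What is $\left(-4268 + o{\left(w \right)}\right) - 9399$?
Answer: $- \frac{27333}{2} \approx -13667.0$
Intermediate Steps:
$g{\left(x \right)} = -7$ ($g{\left(x \right)} = -9 + 2 = -7$)
$G = 0$ ($G = 3 \left(-7 + 2\right) 0 = 3 \left(\left(-5\right) 0\right) = 3 \cdot 0 = 0$)
$o{\left(Q \right)} = \frac{1}{2}$ ($o{\left(Q \right)} = \frac{Q + 0}{Q + Q} = \frac{Q}{2 Q} = Q \frac{1}{2 Q} = \frac{1}{2}$)
$\left(-4268 + o{\left(w \right)}\right) - 9399 = \left(-4268 + \frac{1}{2}\right) - 9399 = - \frac{8535}{2} - 9399 = - \frac{27333}{2}$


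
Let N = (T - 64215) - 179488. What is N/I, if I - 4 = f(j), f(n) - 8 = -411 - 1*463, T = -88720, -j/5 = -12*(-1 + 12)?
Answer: 332423/862 ≈ 385.64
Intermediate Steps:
j = 660 (j = -(-60)*(-1 + 12) = -(-60)*11 = -5*(-132) = 660)
f(n) = -866 (f(n) = 8 + (-411 - 1*463) = 8 + (-411 - 463) = 8 - 874 = -866)
N = -332423 (N = (-88720 - 64215) - 179488 = -152935 - 179488 = -332423)
I = -862 (I = 4 - 866 = -862)
N/I = -332423/(-862) = -332423*(-1/862) = 332423/862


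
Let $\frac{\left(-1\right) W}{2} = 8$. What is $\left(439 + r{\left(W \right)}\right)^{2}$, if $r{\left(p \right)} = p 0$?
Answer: $192721$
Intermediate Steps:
$W = -16$ ($W = \left(-2\right) 8 = -16$)
$r{\left(p \right)} = 0$
$\left(439 + r{\left(W \right)}\right)^{2} = \left(439 + 0\right)^{2} = 439^{2} = 192721$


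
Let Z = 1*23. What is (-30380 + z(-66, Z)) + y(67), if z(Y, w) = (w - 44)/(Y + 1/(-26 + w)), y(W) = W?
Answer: -6032224/199 ≈ -30313.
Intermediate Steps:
Z = 23
z(Y, w) = (-44 + w)/(Y + 1/(-26 + w))
(-30380 + z(-66, Z)) + y(67) = (-30380 + (1144 + 23² - 70*23)/(1 - 26*(-66) - 66*23)) + 67 = (-30380 + (1144 + 529 - 1610)/(1 + 1716 - 1518)) + 67 = (-30380 + 63/199) + 67 = -6045557/199 + 67 = -6032224/199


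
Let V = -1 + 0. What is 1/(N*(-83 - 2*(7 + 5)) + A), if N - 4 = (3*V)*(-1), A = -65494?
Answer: -1/66243 ≈ -1.5096e-5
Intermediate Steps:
V = -1
N = 7 (N = 4 + (3*(-1))*(-1) = 4 - 3*(-1) = 4 + 3 = 7)
1/(N*(-83 - 2*(7 + 5)) + A) = 1/(7*(-83 - 2*(7 + 5)) - 65494) = 1/(7*(-83 - 2*12) - 65494) = 1/(7*(-83 - 24) - 65494) = 1/(7*(-107) - 65494) = 1/(-749 - 65494) = 1/(-66243) = -1/66243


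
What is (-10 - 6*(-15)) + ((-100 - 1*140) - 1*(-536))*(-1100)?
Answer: -325520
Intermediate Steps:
(-10 - 6*(-15)) + ((-100 - 1*140) - 1*(-536))*(-1100) = (-10 + 90) + ((-100 - 140) + 536)*(-1100) = 80 + (-240 + 536)*(-1100) = 80 + 296*(-1100) = 80 - 325600 = -325520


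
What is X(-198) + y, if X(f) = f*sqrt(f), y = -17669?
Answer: -17669 - 594*I*sqrt(22) ≈ -17669.0 - 2786.1*I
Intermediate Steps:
X(f) = f**(3/2)
X(-198) + y = (-198)**(3/2) - 17669 = -594*I*sqrt(22) - 17669 = -17669 - 594*I*sqrt(22)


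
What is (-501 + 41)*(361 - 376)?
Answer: 6900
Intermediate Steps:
(-501 + 41)*(361 - 376) = -460*(-15) = 6900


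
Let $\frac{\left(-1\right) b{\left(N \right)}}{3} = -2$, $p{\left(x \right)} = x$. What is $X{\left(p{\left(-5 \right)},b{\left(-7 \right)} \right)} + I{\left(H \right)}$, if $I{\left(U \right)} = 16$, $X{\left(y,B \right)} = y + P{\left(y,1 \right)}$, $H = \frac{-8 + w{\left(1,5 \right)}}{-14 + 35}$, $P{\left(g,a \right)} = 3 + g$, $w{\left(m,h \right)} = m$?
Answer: $9$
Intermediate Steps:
$b{\left(N \right)} = 6$ ($b{\left(N \right)} = \left(-3\right) \left(-2\right) = 6$)
$H = - \frac{1}{3}$ ($H = \frac{-8 + 1}{-14 + 35} = - \frac{7}{21} = \left(-7\right) \frac{1}{21} = - \frac{1}{3} \approx -0.33333$)
$X{\left(y,B \right)} = 3 + 2 y$ ($X{\left(y,B \right)} = y + \left(3 + y\right) = 3 + 2 y$)
$X{\left(p{\left(-5 \right)},b{\left(-7 \right)} \right)} + I{\left(H \right)} = \left(3 + 2 \left(-5\right)\right) + 16 = \left(3 - 10\right) + 16 = -7 + 16 = 9$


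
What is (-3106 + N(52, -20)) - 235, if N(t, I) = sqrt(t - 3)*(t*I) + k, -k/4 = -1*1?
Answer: -10617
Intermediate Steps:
k = 4 (k = -(-4) = -4*(-1) = 4)
N(t, I) = 4 + I*t*sqrt(-3 + t) (N(t, I) = sqrt(t - 3)*(t*I) + 4 = sqrt(-3 + t)*(I*t) + 4 = I*t*sqrt(-3 + t) + 4 = 4 + I*t*sqrt(-3 + t))
(-3106 + N(52, -20)) - 235 = (-3106 + (4 - 20*52*sqrt(-3 + 52))) - 235 = (-3106 + (4 - 20*52*sqrt(49))) - 235 = (-3106 + (4 - 20*52*7)) - 235 = (-3106 + (4 - 7280)) - 235 = (-3106 - 7276) - 235 = -10382 - 235 = -10617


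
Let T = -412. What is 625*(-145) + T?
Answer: -91037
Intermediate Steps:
625*(-145) + T = 625*(-145) - 412 = -90625 - 412 = -91037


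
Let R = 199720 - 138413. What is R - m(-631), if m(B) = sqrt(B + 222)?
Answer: 61307 - I*sqrt(409) ≈ 61307.0 - 20.224*I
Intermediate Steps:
R = 61307
m(B) = sqrt(222 + B)
R - m(-631) = 61307 - sqrt(222 - 631) = 61307 - sqrt(-409) = 61307 - I*sqrt(409)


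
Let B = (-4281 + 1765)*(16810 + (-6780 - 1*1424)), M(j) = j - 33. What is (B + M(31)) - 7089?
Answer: -21659787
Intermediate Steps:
M(j) = -33 + j
B = -21652696 (B = -2516*(16810 + (-6780 - 1424)) = -2516*(16810 - 8204) = -2516*8606 = -21652696)
(B + M(31)) - 7089 = (-21652696 + (-33 + 31)) - 7089 = (-21652696 - 2) - 7089 = -21652698 - 7089 = -21659787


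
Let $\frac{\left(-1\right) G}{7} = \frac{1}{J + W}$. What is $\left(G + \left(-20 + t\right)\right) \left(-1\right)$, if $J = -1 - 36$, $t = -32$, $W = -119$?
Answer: $\frac{8105}{156} \approx 51.955$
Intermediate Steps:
$J = -37$ ($J = -1 - 36 = -37$)
$G = \frac{7}{156}$ ($G = - \frac{7}{-37 - 119} = - \frac{7}{-156} = \left(-7\right) \left(- \frac{1}{156}\right) = \frac{7}{156} \approx 0.044872$)
$\left(G + \left(-20 + t\right)\right) \left(-1\right) = \left(\frac{7}{156} - 52\right) \left(-1\right) = \left(- \frac{8105}{156}\right) \left(-1\right) = \frac{8105}{156}$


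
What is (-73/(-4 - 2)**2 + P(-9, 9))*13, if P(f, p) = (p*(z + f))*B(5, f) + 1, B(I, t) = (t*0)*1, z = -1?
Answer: -481/36 ≈ -13.361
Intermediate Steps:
B(I, t) = 0 (B(I, t) = 0*1 = 0)
P(f, p) = 1 (P(f, p) = (p*(-1 + f))*0 + 1 = 0 + 1 = 1)
(-73/(-4 - 2)**2 + P(-9, 9))*13 = (-73/(-4 - 2)**2 + 1)*13 = (-73/((-6)**2) + 1)*13 = (-73/36 + 1)*13 = -37/36*13 = -481/36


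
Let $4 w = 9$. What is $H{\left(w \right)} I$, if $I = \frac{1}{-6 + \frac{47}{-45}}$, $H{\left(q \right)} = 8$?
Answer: $- \frac{360}{317} \approx -1.1356$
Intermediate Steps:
$w = \frac{9}{4}$ ($w = \frac{1}{4} \cdot 9 = \frac{9}{4} \approx 2.25$)
$I = - \frac{45}{317}$ ($I = \frac{1}{-6 + 47 \left(- \frac{1}{45}\right)} = \frac{1}{-6 - \frac{47}{45}} = \frac{1}{- \frac{317}{45}} = - \frac{45}{317} \approx -0.14196$)
$H{\left(w \right)} I = 8 \left(- \frac{45}{317}\right) = - \frac{360}{317}$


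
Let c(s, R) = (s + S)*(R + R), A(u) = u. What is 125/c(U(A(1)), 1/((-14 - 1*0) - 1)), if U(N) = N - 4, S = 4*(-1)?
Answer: 1875/14 ≈ 133.93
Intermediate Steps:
S = -4
U(N) = -4 + N
c(s, R) = 2*R*(-4 + s) (c(s, R) = (s - 4)*(R + R) = (-4 + s)*(2*R) = 2*R*(-4 + s))
125/c(U(A(1)), 1/((-14 - 1*0) - 1)) = 125/((2*(-4 + (-4 + 1))/((-14 - 1*0) - 1))) = 125/((2*(-4 - 3)/((-14 + 0) - 1))) = 125/((2*(-7)/(-14 - 1))) = 125/((2*(-7)/(-15))) = 125/((2*(-1/15)*(-7))) = 125/(14/15) = 125*(15/14) = 1875/14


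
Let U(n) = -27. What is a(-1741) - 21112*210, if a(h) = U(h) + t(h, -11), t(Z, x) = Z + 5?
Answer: -4435283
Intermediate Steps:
t(Z, x) = 5 + Z
a(h) = -22 + h (a(h) = -27 + (5 + h) = -22 + h)
a(-1741) - 21112*210 = (-22 - 1741) - 21112*210 = -1763 - 4433520 = -4435283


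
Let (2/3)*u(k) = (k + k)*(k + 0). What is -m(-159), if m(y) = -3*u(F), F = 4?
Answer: 144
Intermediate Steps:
u(k) = 3*k**2 (u(k) = 3*((k + k)*(k + 0))/2 = 3*((2*k)*k)/2 = 3*(2*k**2)/2 = 3*k**2)
m(y) = -144 (m(y) = -9*4**2 = -9*16 = -3*48 = -144)
-m(-159) = -1*(-144) = 144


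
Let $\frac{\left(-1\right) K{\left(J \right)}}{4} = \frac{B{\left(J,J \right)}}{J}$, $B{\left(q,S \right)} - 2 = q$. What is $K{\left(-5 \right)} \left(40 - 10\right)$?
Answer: $-72$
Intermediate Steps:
$B{\left(q,S \right)} = 2 + q$
$K{\left(J \right)} = - \frac{4 \left(2 + J\right)}{J}$ ($K{\left(J \right)} = - 4 \frac{2 + J}{J} = - \frac{4 \left(2 + J\right)}{J}$)
$K{\left(-5 \right)} \left(40 - 10\right) = \left(-4 - \frac{8}{-5}\right) \left(40 - 10\right) = \left(-4 - - \frac{8}{5}\right) 30 = \left(-4 + \frac{8}{5}\right) 30 = \left(- \frac{12}{5}\right) 30 = -72$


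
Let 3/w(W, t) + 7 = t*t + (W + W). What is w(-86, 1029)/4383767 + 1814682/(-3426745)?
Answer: -8421807669685587993/15903275242214320730 ≈ -0.52956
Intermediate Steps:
w(W, t) = 3/(-7 + t² + 2*W) (w(W, t) = 3/(-7 + (t*t + (W + W))) = 3/(-7 + (t² + 2*W)) = 3/(-7 + t² + 2*W))
w(-86, 1029)/4383767 + 1814682/(-3426745) = (3/(-7 + 1029² + 2*(-86)))/4383767 + 1814682/(-3426745) = (3/(-7 + 1058841 - 172))*(1/4383767) + 1814682*(-1/3426745) = (3/1058662)*(1/4383767) - 1814682/3426745 = 3/4640927539754 - 1814682/3426745 = -8421807669685587993/15903275242214320730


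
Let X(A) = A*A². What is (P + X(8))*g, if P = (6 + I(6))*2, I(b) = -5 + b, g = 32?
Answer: 16832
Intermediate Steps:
X(A) = A³
P = 14 (P = (6 + (-5 + 6))*2 = (6 + 1)*2 = 7*2 = 14)
(P + X(8))*g = (14 + 8³)*32 = (14 + 512)*32 = 526*32 = 16832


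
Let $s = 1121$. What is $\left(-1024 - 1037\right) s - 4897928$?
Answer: $-7208309$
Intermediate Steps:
$\left(-1024 - 1037\right) s - 4897928 = \left(-1024 - 1037\right) 1121 - 4897928 = \left(-2061\right) 1121 - 4897928 = -2310381 - 4897928 = -7208309$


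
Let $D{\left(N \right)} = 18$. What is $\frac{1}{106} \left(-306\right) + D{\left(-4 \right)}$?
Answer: $\frac{801}{53} \approx 15.113$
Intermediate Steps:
$\frac{1}{106} \left(-306\right) + D{\left(-4 \right)} = \frac{1}{106} \left(-306\right) + 18 = - \frac{153}{53} + 18 = \frac{801}{53}$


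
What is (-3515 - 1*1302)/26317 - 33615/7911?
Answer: -34176046/7710881 ≈ -4.4322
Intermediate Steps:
(-3515 - 1*1302)/26317 - 33615/7911 = (-3515 - 1302)*(1/26317) - 33615*1/7911 = -4817*1/26317 - 1245/293 = -4817/26317 - 1245/293 = -34176046/7710881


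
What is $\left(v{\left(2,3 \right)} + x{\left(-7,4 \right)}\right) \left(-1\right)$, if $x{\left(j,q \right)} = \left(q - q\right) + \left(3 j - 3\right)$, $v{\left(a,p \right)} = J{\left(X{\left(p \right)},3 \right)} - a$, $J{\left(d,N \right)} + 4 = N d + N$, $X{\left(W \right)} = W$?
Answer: $18$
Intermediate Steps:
$J{\left(d,N \right)} = -4 + N + N d$ ($J{\left(d,N \right)} = -4 + \left(N d + N\right) = -4 + \left(N + N d\right) = -4 + N + N d$)
$v{\left(a,p \right)} = -1 - a + 3 p$ ($v{\left(a,p \right)} = \left(-4 + 3 + 3 p\right) - a = \left(-1 + 3 p\right) - a = -1 - a + 3 p$)
$x{\left(j,q \right)} = -3 + 3 j$ ($x{\left(j,q \right)} = 0 + \left(-3 + 3 j\right) = -3 + 3 j$)
$\left(v{\left(2,3 \right)} + x{\left(-7,4 \right)}\right) \left(-1\right) = \left(\left(-1 - 2 + 3 \cdot 3\right) + \left(-3 + 3 \left(-7\right)\right)\right) \left(-1\right) = \left(\left(-1 - 2 + 9\right) - 24\right) \left(-1\right) = \left(6 - 24\right) \left(-1\right) = \left(-18\right) \left(-1\right) = 18$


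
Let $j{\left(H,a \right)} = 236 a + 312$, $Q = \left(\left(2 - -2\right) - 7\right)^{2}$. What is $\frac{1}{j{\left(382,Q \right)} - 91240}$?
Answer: $- \frac{1}{88804} \approx -1.1261 \cdot 10^{-5}$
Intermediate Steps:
$Q = 9$ ($Q = \left(\left(2 + 2\right) - 7\right)^{2} = \left(4 - 7\right)^{2} = \left(-3\right)^{2} = 9$)
$j{\left(H,a \right)} = 312 + 236 a$
$\frac{1}{j{\left(382,Q \right)} - 91240} = \frac{1}{\left(312 + 236 \cdot 9\right) - 91240} = \frac{1}{\left(312 + 2124\right) - 91240} = \frac{1}{2436 - 91240} = \frac{1}{-88804} = - \frac{1}{88804}$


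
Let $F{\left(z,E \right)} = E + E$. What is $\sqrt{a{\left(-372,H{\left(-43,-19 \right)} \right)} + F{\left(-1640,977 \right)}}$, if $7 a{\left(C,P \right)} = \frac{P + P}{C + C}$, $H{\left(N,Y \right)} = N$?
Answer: $\frac{\sqrt{3312456609}}{1302} \approx 44.204$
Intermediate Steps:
$a{\left(C,P \right)} = \frac{P}{7 C}$ ($a{\left(C,P \right)} = \frac{\left(P + P\right) \frac{1}{C + C}}{7} = \frac{2 P \frac{1}{2 C}}{7} = \frac{P \frac{1}{C}}{7} = \frac{P}{7 C}$)
$F{\left(z,E \right)} = 2 E$
$\sqrt{a{\left(-372,H{\left(-43,-19 \right)} \right)} + F{\left(-1640,977 \right)}} = \sqrt{\frac{1}{7} \left(-43\right) \frac{1}{-372} + 2 \cdot 977} = \sqrt{\frac{1}{7} \left(-43\right) \left(- \frac{1}{372}\right) + 1954} = \sqrt{\frac{43}{2604} + 1954} = \sqrt{\frac{5088259}{2604}} = \frac{\sqrt{3312456609}}{1302}$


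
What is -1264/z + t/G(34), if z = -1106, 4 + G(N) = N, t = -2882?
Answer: -9967/105 ≈ -94.924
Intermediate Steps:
G(N) = -4 + N
-1264/z + t/G(34) = -1264/(-1106) - 2882/(-4 + 34) = -1264*(-1/1106) - 2882/30 = 8/7 - 2882*1/30 = 8/7 - 1441/15 = -9967/105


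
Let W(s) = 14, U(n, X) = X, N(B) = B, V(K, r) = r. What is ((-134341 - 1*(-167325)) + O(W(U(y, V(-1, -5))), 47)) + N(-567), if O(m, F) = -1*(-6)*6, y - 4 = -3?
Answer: 32453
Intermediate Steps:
y = 1 (y = 4 - 3 = 1)
O(m, F) = 36 (O(m, F) = 6*6 = 36)
((-134341 - 1*(-167325)) + O(W(U(y, V(-1, -5))), 47)) + N(-567) = ((-134341 - 1*(-167325)) + 36) - 567 = ((-134341 + 167325) + 36) - 567 = (32984 + 36) - 567 = 33020 - 567 = 32453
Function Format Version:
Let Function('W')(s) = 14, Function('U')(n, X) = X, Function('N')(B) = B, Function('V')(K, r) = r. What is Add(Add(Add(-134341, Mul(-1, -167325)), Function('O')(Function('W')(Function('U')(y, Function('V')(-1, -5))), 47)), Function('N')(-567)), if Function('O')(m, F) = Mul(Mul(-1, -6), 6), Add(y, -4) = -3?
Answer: 32453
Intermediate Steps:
y = 1 (y = Add(4, -3) = 1)
Function('O')(m, F) = 36 (Function('O')(m, F) = Mul(6, 6) = 36)
Add(Add(Add(-134341, Mul(-1, -167325)), Function('O')(Function('W')(Function('U')(y, Function('V')(-1, -5))), 47)), Function('N')(-567)) = Add(Add(Add(-134341, Mul(-1, -167325)), 36), -567) = Add(Add(Add(-134341, 167325), 36), -567) = Add(Add(32984, 36), -567) = Add(33020, -567) = 32453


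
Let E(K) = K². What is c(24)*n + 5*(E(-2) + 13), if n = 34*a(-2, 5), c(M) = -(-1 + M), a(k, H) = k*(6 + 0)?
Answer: 9469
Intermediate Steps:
a(k, H) = 6*k (a(k, H) = k*6 = 6*k)
c(M) = 1 - M
n = -408 (n = 34*(6*(-2)) = 34*(-12) = -408)
c(24)*n + 5*(E(-2) + 13) = (1 - 1*24)*(-408) + 5*((-2)² + 13) = (1 - 24)*(-408) + 5*(4 + 13) = -23*(-408) + 5*17 = 9384 + 85 = 9469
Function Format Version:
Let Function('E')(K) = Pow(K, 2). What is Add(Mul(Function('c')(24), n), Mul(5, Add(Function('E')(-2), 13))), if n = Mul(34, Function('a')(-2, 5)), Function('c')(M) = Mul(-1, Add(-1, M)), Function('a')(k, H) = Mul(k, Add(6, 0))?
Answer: 9469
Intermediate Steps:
Function('a')(k, H) = Mul(6, k) (Function('a')(k, H) = Mul(k, 6) = Mul(6, k))
Function('c')(M) = Add(1, Mul(-1, M))
n = -408 (n = Mul(34, Mul(6, -2)) = Mul(34, -12) = -408)
Add(Mul(Function('c')(24), n), Mul(5, Add(Function('E')(-2), 13))) = Add(Mul(Add(1, Mul(-1, 24)), -408), Mul(5, Add(Pow(-2, 2), 13))) = Add(Mul(Add(1, -24), -408), Mul(5, Add(4, 13))) = Add(Mul(-23, -408), Mul(5, 17)) = Add(9384, 85) = 9469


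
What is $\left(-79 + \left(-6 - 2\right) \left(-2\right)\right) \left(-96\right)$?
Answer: $6048$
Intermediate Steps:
$\left(-79 + \left(-6 - 2\right) \left(-2\right)\right) \left(-96\right) = \left(-79 - -16\right) \left(-96\right) = \left(-79 + 16\right) \left(-96\right) = \left(-63\right) \left(-96\right) = 6048$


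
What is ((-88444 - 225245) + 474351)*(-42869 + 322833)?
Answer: 44979576168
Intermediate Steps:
((-88444 - 225245) + 474351)*(-42869 + 322833) = (-313689 + 474351)*279964 = 160662*279964 = 44979576168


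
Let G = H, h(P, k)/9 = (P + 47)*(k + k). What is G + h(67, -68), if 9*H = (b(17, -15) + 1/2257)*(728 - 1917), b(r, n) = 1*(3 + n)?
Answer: -2802193081/20313 ≈ -1.3795e+5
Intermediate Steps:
b(r, n) = 3 + n
h(P, k) = 18*k*(47 + P) (h(P, k) = 9*((P + 47)*(k + k)) = 9*((47 + P)*(2*k)) = 9*(2*k*(47 + P)) = 18*k*(47 + P))
H = 32201687/20313 (H = (((3 - 15) + 1/2257)*(728 - 1917))/9 = ((-12 + 1/2257)*(-1189))/9 = (-27083/2257*(-1189))/9 = (⅑)*(32201687/2257) = 32201687/20313 ≈ 1585.3)
G = 32201687/20313 ≈ 1585.3
G + h(67, -68) = 32201687/20313 + 18*(-68)*(47 + 67) = 32201687/20313 + 18*(-68)*114 = 32201687/20313 - 139536 = -2802193081/20313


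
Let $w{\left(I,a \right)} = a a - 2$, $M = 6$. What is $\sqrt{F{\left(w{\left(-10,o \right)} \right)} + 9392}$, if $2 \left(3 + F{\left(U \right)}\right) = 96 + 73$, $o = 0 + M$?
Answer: $\frac{\sqrt{37894}}{2} \approx 97.332$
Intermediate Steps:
$o = 6$ ($o = 0 + 6 = 6$)
$w{\left(I,a \right)} = -2 + a^{2}$ ($w{\left(I,a \right)} = a^{2} - 2 = -2 + a^{2}$)
$F{\left(U \right)} = \frac{163}{2}$ ($F{\left(U \right)} = -3 + \frac{96 + 73}{2} = -3 + \frac{1}{2} \cdot 169 = -3 + \frac{169}{2} = \frac{163}{2}$)
$\sqrt{F{\left(w{\left(-10,o \right)} \right)} + 9392} = \sqrt{\frac{163}{2} + 9392} = \sqrt{\frac{18947}{2}} = \frac{\sqrt{37894}}{2}$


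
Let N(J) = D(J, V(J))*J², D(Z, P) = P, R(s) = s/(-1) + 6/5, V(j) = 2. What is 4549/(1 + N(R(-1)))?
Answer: 113725/267 ≈ 425.94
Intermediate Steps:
R(s) = 6/5 - s (R(s) = s*(-1) + 6*(⅕) = -s + 6/5 = 6/5 - s)
N(J) = 2*J²
4549/(1 + N(R(-1))) = 4549/(1 + 2*(6/5 - 1*(-1))²) = 4549/(1 + 2*(6/5 + 1)²) = 4549/(1 + 2*(11/5)²) = 4549/(1 + 2*(121/25)) = 4549/(1 + 242/25) = 4549/(267/25) = 4549*(25/267) = 113725/267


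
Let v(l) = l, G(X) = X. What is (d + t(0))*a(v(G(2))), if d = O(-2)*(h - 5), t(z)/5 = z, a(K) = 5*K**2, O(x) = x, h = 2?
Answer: 120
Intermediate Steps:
t(z) = 5*z
d = 6 (d = -2*(2 - 5) = -2*(-3) = 6)
(d + t(0))*a(v(G(2))) = (6 + 5*0)*(5*2**2) = (6 + 0)*(5*4) = 6*20 = 120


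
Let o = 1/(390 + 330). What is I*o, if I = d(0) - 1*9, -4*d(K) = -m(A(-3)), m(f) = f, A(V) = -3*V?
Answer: -3/320 ≈ -0.0093750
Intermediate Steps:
o = 1/720 ≈ 0.0013889
d(K) = 9/4 (d(K) = -(-1)*(-3*(-3))/4 = -(-1)*9/4 = -¼*(-9) = 9/4)
I = -27/4 (I = 9/4 - 1*9 = 9/4 - 9 = -27/4 ≈ -6.7500)
I*o = -27/4*1/720 = -3/320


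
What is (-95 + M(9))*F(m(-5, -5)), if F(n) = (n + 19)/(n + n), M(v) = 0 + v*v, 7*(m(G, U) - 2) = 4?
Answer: -1057/18 ≈ -58.722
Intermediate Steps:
m(G, U) = 18/7 (m(G, U) = 2 + (1/7)*4 = 2 + 4/7 = 18/7)
M(v) = v**2 (M(v) = 0 + v**2 = v**2)
F(n) = (19 + n)/(2*n) (F(n) = (19 + n)/((2*n)) = (19 + n)*(1/(2*n)) = (19 + n)/(2*n))
(-95 + M(9))*F(m(-5, -5)) = (-95 + 9**2)*((19 + 18/7)/(2*(18/7))) = (-95 + 81)*((1/2)*(7/18)*(151/7)) = -14*151/36 = -1057/18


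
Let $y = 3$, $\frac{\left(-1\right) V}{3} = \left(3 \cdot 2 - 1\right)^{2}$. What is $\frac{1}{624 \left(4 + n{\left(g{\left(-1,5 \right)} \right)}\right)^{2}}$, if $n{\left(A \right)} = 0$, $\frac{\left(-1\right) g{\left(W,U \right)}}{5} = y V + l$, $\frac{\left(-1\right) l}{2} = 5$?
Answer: $\frac{1}{9984} \approx 0.00010016$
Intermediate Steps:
$V = -75$ ($V = - 3 \left(3 \cdot 2 - 1\right)^{2} = - 3 \left(6 - 1\right)^{2} = - 3 \cdot 5^{2} = \left(-3\right) 25 = -75$)
$l = -10$ ($l = \left(-2\right) 5 = -10$)
$g{\left(W,U \right)} = 1175$ ($g{\left(W,U \right)} = - 5 \left(3 \left(-75\right) - 10\right) = - 5 \left(-225 - 10\right) = \left(-5\right) \left(-235\right) = 1175$)
$\frac{1}{624 \left(4 + n{\left(g{\left(-1,5 \right)} \right)}\right)^{2}} = \frac{1}{624 \left(4 + 0\right)^{2}} = \frac{1}{624 \cdot 4^{2}} = \frac{1}{624 \cdot 16} = \frac{1}{9984}$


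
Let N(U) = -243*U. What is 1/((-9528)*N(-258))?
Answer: -1/597348432 ≈ -1.6741e-9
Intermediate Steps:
1/((-9528)*N(-258)) = 1/((-9528)*((-243*(-258)))) = -1/9528/62694 = -1/9528*1/62694 = -1/597348432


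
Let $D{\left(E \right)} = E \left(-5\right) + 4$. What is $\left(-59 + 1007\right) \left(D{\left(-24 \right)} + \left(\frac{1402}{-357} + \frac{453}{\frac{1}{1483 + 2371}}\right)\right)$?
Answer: $\frac{196967729600}{119} \approx 1.6552 \cdot 10^{9}$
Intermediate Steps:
$D{\left(E \right)} = 4 - 5 E$ ($D{\left(E \right)} = - 5 E + 4 = 4 - 5 E$)
$\left(-59 + 1007\right) \left(D{\left(-24 \right)} + \left(\frac{1402}{-357} + \frac{453}{\frac{1}{1483 + 2371}}\right)\right) = \left(-59 + 1007\right) \left(\left(4 - -120\right) + \left(\frac{1402}{-357} + \frac{453}{\frac{1}{1483 + 2371}}\right)\right) = 948 \left(\left(4 + 120\right) + \left(1402 \left(- \frac{1}{357}\right) + \frac{453}{\frac{1}{3854}}\right)\right) = 948 \left(124 - \left(\frac{1402}{357} - 453 \frac{1}{\frac{1}{3854}}\right)\right) = 948 \left(124 + \left(- \frac{1402}{357} + 453 \cdot 3854\right)\right) = 948 \left(124 + \left(- \frac{1402}{357} + 1745862\right)\right) = 948 \left(124 + \frac{623271332}{357}\right) = 948 \cdot \frac{623315600}{357} = \frac{196967729600}{119}$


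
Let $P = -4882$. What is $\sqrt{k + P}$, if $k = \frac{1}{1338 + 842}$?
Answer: $\frac{i \sqrt{5800303655}}{1090} \approx 69.871 i$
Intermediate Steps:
$k = \frac{1}{2180} \approx 0.00045872$
$\sqrt{k + P} = \sqrt{\frac{1}{2180} - 4882} = \sqrt{- \frac{10642759}{2180}} = \frac{i \sqrt{5800303655}}{1090}$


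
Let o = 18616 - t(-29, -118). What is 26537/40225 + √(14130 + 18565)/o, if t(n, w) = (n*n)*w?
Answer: 26537/40225 + √32695/117854 ≈ 0.66125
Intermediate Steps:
t(n, w) = w*n² (t(n, w) = n²*w = w*n²)
o = 117854 (o = 18616 - (-118)*(-29)² = 18616 - (-118)*841 = 18616 - 1*(-99238) = 18616 + 99238 = 117854)
26537/40225 + √(14130 + 18565)/o = 26537/40225 + √(14130 + 18565)/117854 = 26537*(1/40225) + √32695*(1/117854) = 26537/40225 + √32695/117854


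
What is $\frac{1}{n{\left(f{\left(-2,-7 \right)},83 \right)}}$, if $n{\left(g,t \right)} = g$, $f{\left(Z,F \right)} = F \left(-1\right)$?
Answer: $\frac{1}{7} \approx 0.14286$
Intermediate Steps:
$f{\left(Z,F \right)} = - F$
$\frac{1}{n{\left(f{\left(-2,-7 \right)},83 \right)}} = \frac{1}{\left(-1\right) \left(-7\right)} = \frac{1}{7}$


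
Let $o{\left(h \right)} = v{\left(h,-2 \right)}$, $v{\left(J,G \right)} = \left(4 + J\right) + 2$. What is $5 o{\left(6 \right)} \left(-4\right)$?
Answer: $-240$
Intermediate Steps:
$v{\left(J,G \right)} = 6 + J$
$o{\left(h \right)} = 6 + h$
$5 o{\left(6 \right)} \left(-4\right) = 5 \left(6 + 6\right) \left(-4\right) = 5 \cdot 12 \left(-4\right) = 60 \left(-4\right) = -240$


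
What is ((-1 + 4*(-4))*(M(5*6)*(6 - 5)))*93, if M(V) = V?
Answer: -47430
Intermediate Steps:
((-1 + 4*(-4))*(M(5*6)*(6 - 5)))*93 = ((-1 + 4*(-4))*((5*6)*(6 - 5)))*93 = ((-1 - 16)*(30*1))*93 = -17*30*93 = -510*93 = -47430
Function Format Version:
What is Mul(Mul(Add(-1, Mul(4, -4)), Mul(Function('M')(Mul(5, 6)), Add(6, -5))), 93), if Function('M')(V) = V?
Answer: -47430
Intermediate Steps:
Mul(Mul(Add(-1, Mul(4, -4)), Mul(Function('M')(Mul(5, 6)), Add(6, -5))), 93) = Mul(Mul(Add(-1, Mul(4, -4)), Mul(Mul(5, 6), Add(6, -5))), 93) = Mul(Mul(Add(-1, -16), Mul(30, 1)), 93) = Mul(Mul(-17, 30), 93) = Mul(-510, 93) = -47430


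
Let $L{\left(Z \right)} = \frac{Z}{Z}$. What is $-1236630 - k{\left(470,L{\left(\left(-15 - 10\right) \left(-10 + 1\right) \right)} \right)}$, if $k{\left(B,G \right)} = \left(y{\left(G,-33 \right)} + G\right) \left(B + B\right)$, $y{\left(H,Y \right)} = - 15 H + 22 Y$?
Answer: $-541030$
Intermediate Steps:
$L{\left(Z \right)} = 1$
$k{\left(B,G \right)} = 2 B \left(-726 - 14 G\right)$ ($k{\left(B,G \right)} = \left(\left(- 15 G + 22 \left(-33\right)\right) + G\right) \left(B + B\right) = \left(\left(- 15 G - 726\right) + G\right) 2 B = \left(\left(-726 - 15 G\right) + G\right) 2 B = \left(-726 - 14 G\right) 2 B = 2 B \left(-726 - 14 G\right)$)
$-1236630 - k{\left(470,L{\left(\left(-15 - 10\right) \left(-10 + 1\right) \right)} \right)} = -1236630 - \left(-4\right) 470 \left(363 + 7 \cdot 1\right) = -1236630 - \left(-4\right) 470 \left(363 + 7\right) = -1236630 - \left(-4\right) 470 \cdot 370 = -1236630 - -695600 = -1236630 + 695600 = -541030$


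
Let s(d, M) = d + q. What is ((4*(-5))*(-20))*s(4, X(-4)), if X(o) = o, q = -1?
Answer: 1200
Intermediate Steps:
s(d, M) = -1 + d (s(d, M) = d - 1 = -1 + d)
((4*(-5))*(-20))*s(4, X(-4)) = ((4*(-5))*(-20))*(-1 + 4) = -20*(-20)*3 = 400*3 = 1200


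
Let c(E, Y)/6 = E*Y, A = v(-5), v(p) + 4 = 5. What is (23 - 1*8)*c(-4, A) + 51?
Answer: -309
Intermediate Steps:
v(p) = 1 (v(p) = -4 + 5 = 1)
A = 1
c(E, Y) = 6*E*Y (c(E, Y) = 6*(E*Y) = 6*E*Y)
(23 - 1*8)*c(-4, A) + 51 = (23 - 1*8)*(6*(-4)*1) + 51 = (23 - 8)*(-24) + 51 = 15*(-24) + 51 = -360 + 51 = -309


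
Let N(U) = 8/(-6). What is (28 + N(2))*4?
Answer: 320/3 ≈ 106.67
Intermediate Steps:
N(U) = -4/3 (N(U) = 8*(-⅙) = -4/3)
(28 + N(2))*4 = (28 - 4/3)*4 = (80/3)*4 = 320/3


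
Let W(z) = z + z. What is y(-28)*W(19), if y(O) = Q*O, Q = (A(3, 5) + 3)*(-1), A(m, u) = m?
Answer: 6384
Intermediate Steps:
W(z) = 2*z
Q = -6 (Q = (3 + 3)*(-1) = 6*(-1) = -6)
y(O) = -6*O
y(-28)*W(19) = (-6*(-28))*(2*19) = 168*38 = 6384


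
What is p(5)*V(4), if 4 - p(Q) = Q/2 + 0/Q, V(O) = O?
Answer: 6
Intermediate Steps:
p(Q) = 4 - Q/2 (p(Q) = 4 - (Q/2 + 0/Q) = 4 - (Q*(½) + 0) = 4 - (Q/2 + 0) = 4 - Q/2)
p(5)*V(4) = (4 - ½*5)*4 = (4 - 5/2)*4 = (3/2)*4 = 6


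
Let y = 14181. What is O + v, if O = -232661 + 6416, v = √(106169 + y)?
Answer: -226245 + 5*√4814 ≈ -2.2590e+5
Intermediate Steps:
v = 5*√4814 (v = √(106169 + 14181) = √120350 = 5*√4814 ≈ 346.92)
O = -226245
O + v = -226245 + 5*√4814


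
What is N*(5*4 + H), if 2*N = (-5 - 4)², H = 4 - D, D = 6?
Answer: 729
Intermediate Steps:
H = -2 (H = 4 - 1*6 = 4 - 6 = -2)
N = 81/2 (N = (-5 - 4)²/2 = (½)*(-9)² = (½)*81 = 81/2 ≈ 40.500)
N*(5*4 + H) = 81*(5*4 - 2)/2 = 81*(20 - 2)/2 = (81/2)*18 = 729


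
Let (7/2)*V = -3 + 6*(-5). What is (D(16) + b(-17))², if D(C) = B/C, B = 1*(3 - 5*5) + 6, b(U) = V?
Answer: 5329/49 ≈ 108.76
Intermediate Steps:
V = -66/7 (V = 2*(-3 + 6*(-5))/7 = 2*(-3 - 30)/7 = (2/7)*(-33) = -66/7 ≈ -9.4286)
b(U) = -66/7
B = -16 (B = 1*(3 - 25) + 6 = 1*(-22) + 6 = -22 + 6 = -16)
D(C) = -16/C
(D(16) + b(-17))² = (-16/16 - 66/7)² = (-16*1/16 - 66/7)² = (-1 - 66/7)² = (-73/7)² = 5329/49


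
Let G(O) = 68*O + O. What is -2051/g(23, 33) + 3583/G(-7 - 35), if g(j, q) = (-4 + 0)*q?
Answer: 911807/63756 ≈ 14.302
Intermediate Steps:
G(O) = 69*O
g(j, q) = -4*q
-2051/g(23, 33) + 3583/G(-7 - 35) = -2051/((-4*33)) + 3583/((69*(-7 - 35))) = -2051/(-132) + 3583/((69*(-42))) = -2051*(-1/132) + 3583/(-2898) = 2051/132 + 3583*(-1/2898) = 2051/132 - 3583/2898 = 911807/63756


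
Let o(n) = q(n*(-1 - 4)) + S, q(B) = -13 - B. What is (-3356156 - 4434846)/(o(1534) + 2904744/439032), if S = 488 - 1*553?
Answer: -142520799586/139001487 ≈ -1025.3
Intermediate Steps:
S = -65 (S = 488 - 553 = -65)
o(n) = -78 + 5*n (o(n) = (-13 - n*(-1 - 4)) - 65 = (-13 - n*(-5)) - 65 = (-13 - (-5)*n) - 65 = (-13 + 5*n) - 65 = -78 + 5*n)
(-3356156 - 4434846)/(o(1534) + 2904744/439032) = (-3356156 - 4434846)/((-78 + 5*1534) + 2904744/439032) = -7791002/((-78 + 7670) + 2904744*(1/439032)) = -7791002/(7592 + 121031/18293) = -7791002/139001487/18293 = -7791002*18293/139001487 = -142520799586/139001487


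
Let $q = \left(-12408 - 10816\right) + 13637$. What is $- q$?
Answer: $9587$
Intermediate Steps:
$q = -9587$ ($q = -23224 + 13637 = -9587$)
$- q = \left(-1\right) \left(-9587\right) = 9587$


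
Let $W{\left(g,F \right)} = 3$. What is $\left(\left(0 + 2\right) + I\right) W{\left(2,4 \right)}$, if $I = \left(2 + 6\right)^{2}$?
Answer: $198$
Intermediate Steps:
$I = 64$ ($I = 8^{2} = 64$)
$\left(\left(0 + 2\right) + I\right) W{\left(2,4 \right)} = \left(\left(0 + 2\right) + 64\right) 3 = \left(2 + 64\right) 3 = 66 \cdot 3 = 198$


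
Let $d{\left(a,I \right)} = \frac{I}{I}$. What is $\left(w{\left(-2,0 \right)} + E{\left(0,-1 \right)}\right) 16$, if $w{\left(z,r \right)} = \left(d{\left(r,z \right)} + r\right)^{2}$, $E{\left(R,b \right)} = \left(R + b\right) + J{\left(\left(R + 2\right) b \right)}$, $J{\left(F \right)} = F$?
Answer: $-32$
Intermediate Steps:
$d{\left(a,I \right)} = 1$
$E{\left(R,b \right)} = R + b + b \left(2 + R\right)$ ($E{\left(R,b \right)} = \left(R + b\right) + \left(R + 2\right) b = \left(R + b\right) + \left(2 + R\right) b = \left(R + b\right) + b \left(2 + R\right) = R + b + b \left(2 + R\right)$)
$w{\left(z,r \right)} = \left(1 + r\right)^{2}$
$\left(w{\left(-2,0 \right)} + E{\left(0,-1 \right)}\right) 16 = \left(\left(1 + 0\right)^{2} - 3\right) 16 = \left(1^{2} - 3\right) 16 = \left(1 - 3\right) 16 = \left(-2\right) 16 = -32$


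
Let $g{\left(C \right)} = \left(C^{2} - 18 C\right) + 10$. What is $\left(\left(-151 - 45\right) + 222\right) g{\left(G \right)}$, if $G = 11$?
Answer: $-1742$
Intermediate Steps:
$g{\left(C \right)} = 10 + C^{2} - 18 C$
$\left(\left(-151 - 45\right) + 222\right) g{\left(G \right)} = \left(\left(-151 - 45\right) + 222\right) \left(10 + 11^{2} - 198\right) = \left(\left(-151 - 45\right) + 222\right) \left(10 + 121 - 198\right) = \left(-196 + 222\right) \left(-67\right) = 26 \left(-67\right) = -1742$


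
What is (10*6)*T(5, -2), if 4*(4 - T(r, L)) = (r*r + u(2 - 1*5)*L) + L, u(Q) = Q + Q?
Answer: -285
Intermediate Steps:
u(Q) = 2*Q
T(r, L) = 4 - r**2/4 + 5*L/4 (T(r, L) = 4 - ((r*r + (2*(2 - 1*5))*L) + L)/4 = 4 - ((r**2 + (2*(2 - 5))*L) + L)/4 = 4 - ((r**2 + (2*(-3))*L) + L)/4 = 4 - ((r**2 - 6*L) + L)/4 = 4 - (r**2 - 5*L)/4 = 4 + (-r**2/4 + 5*L/4) = 4 - r**2/4 + 5*L/4)
(10*6)*T(5, -2) = (10*6)*(4 - 1/4*5**2 + (5/4)*(-2)) = 60*(4 - 1/4*25 - 5/2) = 60*(4 - 25/4 - 5/2) = 60*(-19/4) = -285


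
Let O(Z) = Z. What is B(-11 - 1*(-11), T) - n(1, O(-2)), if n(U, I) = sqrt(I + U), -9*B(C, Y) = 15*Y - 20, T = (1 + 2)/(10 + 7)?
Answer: 295/153 - I ≈ 1.9281 - 1.0*I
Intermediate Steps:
T = 3/17 ≈ 0.17647
B(C, Y) = 20/9 - 5*Y/3 (B(C, Y) = -(15*Y - 20)/9 = -(-20 + 15*Y)/9 = 20/9 - 5*Y/3)
B(-11 - 1*(-11), T) - n(1, O(-2)) = (20/9 - 5/3*3/17) - sqrt(-2 + 1) = (20/9 - 5/17) - sqrt(-1) = 295/153 - I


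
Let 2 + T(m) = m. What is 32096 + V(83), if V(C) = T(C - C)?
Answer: 32094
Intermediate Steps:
T(m) = -2 + m
V(C) = -2 (V(C) = -2 + (C - C) = -2 + 0 = -2)
32096 + V(83) = 32096 - 2 = 32094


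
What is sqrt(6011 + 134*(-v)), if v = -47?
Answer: sqrt(12309) ≈ 110.95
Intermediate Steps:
sqrt(6011 + 134*(-v)) = sqrt(6011 + 134*(-1*(-47))) = sqrt(6011 + 134*47) = sqrt(6011 + 6298) = sqrt(12309)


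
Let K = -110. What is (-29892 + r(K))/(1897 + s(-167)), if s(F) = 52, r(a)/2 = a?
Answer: -30112/1949 ≈ -15.450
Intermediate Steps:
r(a) = 2*a
(-29892 + r(K))/(1897 + s(-167)) = (-29892 + 2*(-110))/(1897 + 52) = (-29892 - 220)/1949 = -30112*1/1949 = -30112/1949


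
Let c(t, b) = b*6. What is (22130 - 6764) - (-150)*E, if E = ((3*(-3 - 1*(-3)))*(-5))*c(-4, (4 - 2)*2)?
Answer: 15366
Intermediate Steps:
c(t, b) = 6*b
E = 0 (E = ((3*(-3 - 1*(-3)))*(-5))*(6*((4 - 2)*2)) = ((3*(-3 + 3))*(-5))*(6*(2*2)) = ((3*0)*(-5))*(6*4) = (0*(-5))*24 = 0*24 = 0)
(22130 - 6764) - (-150)*E = (22130 - 6764) - (-150)*0 = 15366 - 1*0 = 15366 + 0 = 15366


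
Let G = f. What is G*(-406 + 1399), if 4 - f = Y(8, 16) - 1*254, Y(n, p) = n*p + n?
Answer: 121146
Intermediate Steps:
Y(n, p) = n + n*p
f = 122 (f = 4 - (8*(1 + 16) - 1*254) = 4 - (8*17 - 254) = 4 - (136 - 254) = 4 - 1*(-118) = 4 + 118 = 122)
G = 122
G*(-406 + 1399) = 122*(-406 + 1399) = 122*993 = 121146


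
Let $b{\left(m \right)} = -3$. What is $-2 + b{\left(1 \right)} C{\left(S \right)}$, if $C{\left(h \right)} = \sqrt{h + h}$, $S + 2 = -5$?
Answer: $-2 - 3 i \sqrt{14} \approx -2.0 - 11.225 i$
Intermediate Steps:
$S = -7$ ($S = -2 - 5 = -7$)
$C{\left(h \right)} = \sqrt{2} \sqrt{h}$ ($C{\left(h \right)} = \sqrt{2 h} = \sqrt{2} \sqrt{h}$)
$-2 + b{\left(1 \right)} C{\left(S \right)} = -2 - 3 \sqrt{2} \sqrt{-7} = -2 - 3 \sqrt{2} i \sqrt{7} = -2 - 3 i \sqrt{14}$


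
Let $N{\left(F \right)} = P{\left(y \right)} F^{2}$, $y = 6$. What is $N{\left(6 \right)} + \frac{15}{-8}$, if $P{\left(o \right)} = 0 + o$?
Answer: $\frac{1713}{8} \approx 214.13$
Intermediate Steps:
$P{\left(o \right)} = o$
$N{\left(F \right)} = 6 F^{2}$
$N{\left(6 \right)} + \frac{15}{-8} = 6 \cdot 6^{2} + \frac{15}{-8} = 6 \cdot 36 + 15 \left(- \frac{1}{8}\right) = 216 - \frac{15}{8} = \frac{1713}{8}$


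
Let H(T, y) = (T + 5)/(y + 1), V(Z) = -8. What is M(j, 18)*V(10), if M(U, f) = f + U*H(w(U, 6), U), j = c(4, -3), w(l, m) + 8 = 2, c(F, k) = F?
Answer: -688/5 ≈ -137.60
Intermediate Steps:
w(l, m) = -6 (w(l, m) = -8 + 2 = -6)
H(T, y) = (5 + T)/(1 + y)
j = 4
M(U, f) = f - U/(1 + U) (M(U, f) = f + U*((5 - 6)/(1 + U)) = f + U*(-1/(1 + U)) = f - U/(1 + U))
M(j, 18)*V(10) = ((-1*4 + 18*(1 + 4))/(1 + 4))*(-8) = ((-4 + 18*5)/5)*(-8) = ((-4 + 90)/5)*(-8) = ((⅕)*86)*(-8) = (86/5)*(-8) = -688/5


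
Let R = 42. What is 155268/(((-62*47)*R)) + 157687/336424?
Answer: -2744740423/3431188376 ≈ -0.79994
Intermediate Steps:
155268/(((-62*47)*R)) + 157687/336424 = 155268/((-62*47*42)) + 157687/336424 = 155268/((-2914*42)) + 157687*(1/336424) = 155268/(-122388) + 157687/336424 = 155268*(-1/122388) + 157687/336424 = -12939/10199 + 157687/336424 = -2744740423/3431188376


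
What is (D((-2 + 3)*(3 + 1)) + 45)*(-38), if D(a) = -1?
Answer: -1672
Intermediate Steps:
(D((-2 + 3)*(3 + 1)) + 45)*(-38) = (-1 + 45)*(-38) = 44*(-38) = -1672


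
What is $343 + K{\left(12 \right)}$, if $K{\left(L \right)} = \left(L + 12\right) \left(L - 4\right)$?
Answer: $535$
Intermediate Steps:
$K{\left(L \right)} = \left(-4 + L\right) \left(12 + L\right)$ ($K{\left(L \right)} = \left(12 + L\right) \left(-4 + L\right) = \left(-4 + L\right) \left(12 + L\right)$)
$343 + K{\left(12 \right)} = 343 + \left(-48 + 12^{2} + 8 \cdot 12\right) = 343 + \left(-48 + 144 + 96\right) = 343 + 192 = 535$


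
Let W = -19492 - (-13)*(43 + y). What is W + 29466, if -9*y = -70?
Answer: 95707/9 ≈ 10634.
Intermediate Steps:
y = 70/9 (y = -⅑*(-70) = 70/9 ≈ 7.7778)
W = -169487/9 (W = -19492 - (-13)*(43 + 70/9) = -19492 - (-13)*457/9 = -19492 - 1*(-5941/9) = -19492 + 5941/9 = -169487/9 ≈ -18832.)
W + 29466 = -169487/9 + 29466 = 95707/9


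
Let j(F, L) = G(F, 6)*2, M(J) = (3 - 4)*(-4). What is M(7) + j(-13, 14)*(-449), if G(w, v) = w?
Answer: 11678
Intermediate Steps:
M(J) = 4 (M(J) = -1*(-4) = 4)
j(F, L) = 2*F (j(F, L) = F*2 = 2*F)
M(7) + j(-13, 14)*(-449) = 4 + (2*(-13))*(-449) = 4 - 26*(-449) = 4 + 11674 = 11678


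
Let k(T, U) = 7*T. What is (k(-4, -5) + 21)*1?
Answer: -7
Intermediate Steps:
(k(-4, -5) + 21)*1 = (7*(-4) + 21)*1 = (-28 + 21)*1 = -7*1 = -7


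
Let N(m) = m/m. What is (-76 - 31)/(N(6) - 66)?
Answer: 107/65 ≈ 1.6462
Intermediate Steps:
N(m) = 1
(-76 - 31)/(N(6) - 66) = (-76 - 31)/(1 - 66) = -107/(-65) = -107*(-1/65) = 107/65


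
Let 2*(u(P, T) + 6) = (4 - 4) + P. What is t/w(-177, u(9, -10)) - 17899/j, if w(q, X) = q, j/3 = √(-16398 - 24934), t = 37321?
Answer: -37321/177 + 17899*I*√10333/61998 ≈ -210.85 + 29.347*I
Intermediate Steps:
j = 6*I*√10333 (j = 3*√(-16398 - 24934) = 3*√(-41332) = 3*(2*I*√10333) = 6*I*√10333 ≈ 609.91*I)
u(P, T) = -6 + P/2 (u(P, T) = -6 + ((4 - 4) + P)/2 = -6 + (0 + P)/2 = -6 + P/2)
t/w(-177, u(9, -10)) - 17899/j = 37321/(-177) - 17899*(-I*√10333/61998) = 37321*(-1/177) - (-17899)*I*√10333/61998 = -37321/177 + 17899*I*√10333/61998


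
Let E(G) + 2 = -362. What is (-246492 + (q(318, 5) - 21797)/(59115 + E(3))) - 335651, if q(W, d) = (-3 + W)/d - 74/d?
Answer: -171007525709/293755 ≈ -5.8214e+5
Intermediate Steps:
E(G) = -364 (E(G) = -2 - 362 = -364)
q(W, d) = -74/d + (-3 + W)/d (q(W, d) = (-3 + W)/d - 74/d = -74/d + (-3 + W)/d)
(-246492 + (q(318, 5) - 21797)/(59115 + E(3))) - 335651 = (-246492 + ((-77 + 318)/5 - 21797)/(59115 - 364)) - 335651 = (-246492 + ((1/5)*241 - 21797)/58751) - 335651 = (-246492 + (241/5 - 21797)*(1/58751)) - 335651 = (-246492 - 108744/5*1/58751) - 335651 = (-246492 - 108744/293755) - 335651 = -72408366204/293755 - 335651 = -171007525709/293755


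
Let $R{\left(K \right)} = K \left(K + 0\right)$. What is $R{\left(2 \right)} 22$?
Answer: $88$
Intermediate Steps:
$R{\left(K \right)} = K^{2}$ ($R{\left(K \right)} = K K = K^{2}$)
$R{\left(2 \right)} 22 = 2^{2} \cdot 22 = 4 \cdot 22 = 88$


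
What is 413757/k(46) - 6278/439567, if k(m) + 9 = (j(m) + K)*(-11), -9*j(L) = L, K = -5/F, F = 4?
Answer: 6547447455674/964849565 ≈ 6786.0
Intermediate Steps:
K = -5/4 ≈ -1.2500
j(L) = -L/9
k(m) = 19/4 + 11*m/9 (k(m) = -9 + (-m/9 - 5/4)*(-11) = -9 + (-5/4 - m/9)*(-11) = -9 + (55/4 + 11*m/9) = 19/4 + 11*m/9)
413757/k(46) - 6278/439567 = 413757/(19/4 + (11/9)*46) - 6278/439567 = 413757/(19/4 + 506/9) - 6278*1/439567 = 413757/(2195/36) - 6278/439567 = 413757*(36/2195) - 6278/439567 = 14895252/2195 - 6278/439567 = 6547447455674/964849565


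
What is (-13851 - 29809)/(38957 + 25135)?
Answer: -10915/16023 ≈ -0.68121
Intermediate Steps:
(-13851 - 29809)/(38957 + 25135) = -43660/64092 = -43660*1/64092 = -10915/16023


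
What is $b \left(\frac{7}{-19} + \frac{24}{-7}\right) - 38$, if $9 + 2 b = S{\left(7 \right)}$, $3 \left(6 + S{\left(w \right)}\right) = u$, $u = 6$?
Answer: $- \frac{3543}{266} \approx -13.32$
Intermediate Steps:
$S{\left(w \right)} = -4$ ($S{\left(w \right)} = -6 + \frac{1}{3} \cdot 6 = -6 + 2 = -4$)
$b = - \frac{13}{2}$ ($b = - \frac{9}{2} + \frac{1}{2} \left(-4\right) = - \frac{9}{2} - 2 = - \frac{13}{2} \approx -6.5$)
$b \left(\frac{7}{-19} + \frac{24}{-7}\right) - 38 = - \frac{13 \left(\frac{7}{-19} + \frac{24}{-7}\right)}{2} - 38 = - \frac{13 \left(7 \left(- \frac{1}{19}\right) + 24 \left(- \frac{1}{7}\right)\right)}{2} - 38 = - \frac{13 \left(- \frac{7}{19} - \frac{24}{7}\right)}{2} - 38 = \left(- \frac{13}{2}\right) \left(- \frac{505}{133}\right) - 38 = \frac{6565}{266} - 38 = - \frac{3543}{266}$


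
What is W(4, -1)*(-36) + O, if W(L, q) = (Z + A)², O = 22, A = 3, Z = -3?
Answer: 22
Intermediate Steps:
W(L, q) = 0 (W(L, q) = (-3 + 3)² = 0² = 0)
W(4, -1)*(-36) + O = 0*(-36) + 22 = 0 + 22 = 22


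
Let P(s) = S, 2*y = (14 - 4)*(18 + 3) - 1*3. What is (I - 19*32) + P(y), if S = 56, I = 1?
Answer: -551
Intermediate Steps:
y = 207/2 (y = ((14 - 4)*(18 + 3) - 1*3)/2 = (10*21 - 3)/2 = (210 - 3)/2 = (1/2)*207 = 207/2 ≈ 103.50)
P(s) = 56
(I - 19*32) + P(y) = (1 - 19*32) + 56 = (1 - 608) + 56 = -607 + 56 = -551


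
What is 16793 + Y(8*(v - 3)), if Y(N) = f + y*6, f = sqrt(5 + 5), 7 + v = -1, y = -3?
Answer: 16775 + sqrt(10) ≈ 16778.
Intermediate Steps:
v = -8 (v = -7 - 1 = -8)
f = sqrt(10) ≈ 3.1623
Y(N) = -18 + sqrt(10) (Y(N) = sqrt(10) - 3*6 = sqrt(10) - 18 = -18 + sqrt(10))
16793 + Y(8*(v - 3)) = 16793 + (-18 + sqrt(10)) = 16775 + sqrt(10)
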